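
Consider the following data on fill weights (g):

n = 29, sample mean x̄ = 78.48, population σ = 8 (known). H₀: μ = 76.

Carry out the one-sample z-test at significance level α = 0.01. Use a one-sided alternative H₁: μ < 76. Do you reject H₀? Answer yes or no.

SE = σ/√n = 8/√29 = 1.4856
z = (x̄−μ₀)/SE = (78.48−76)/1.4856 = 1.6694
p-value (one-sided, H₁ less) = 0.95248
At α=0.01: p ≥ α → fail to reject H₀

reject H₀: no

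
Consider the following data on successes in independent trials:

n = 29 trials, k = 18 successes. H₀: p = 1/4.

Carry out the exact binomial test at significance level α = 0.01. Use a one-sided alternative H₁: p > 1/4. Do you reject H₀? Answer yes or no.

reject H₀: yes

Exact binomial: n=29, k=18, p₀=1/4=0.2500
P(X≥18) from Σ C(n,i)·p₀^i·(1−p₀)^(n−i)
p-value (one-sided, H₁ greater) = 0.00003
At α=0.01: p < α → reject H₀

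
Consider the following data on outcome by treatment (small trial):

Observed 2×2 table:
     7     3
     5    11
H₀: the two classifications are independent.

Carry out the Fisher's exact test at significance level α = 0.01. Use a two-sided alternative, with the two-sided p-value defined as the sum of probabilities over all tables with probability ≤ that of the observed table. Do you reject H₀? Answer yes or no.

reject H₀: no

Margins: r₁=10, r₂=16, c₁=12, c₂=14, n=26
p_obs = C(10,7)·C(16,5)/C(26,12); sum pmf over tables with pmf ≤ p_obs
p-value (two-sided) = 0.10537
At α=0.01: p ≥ α → fail to reject H₀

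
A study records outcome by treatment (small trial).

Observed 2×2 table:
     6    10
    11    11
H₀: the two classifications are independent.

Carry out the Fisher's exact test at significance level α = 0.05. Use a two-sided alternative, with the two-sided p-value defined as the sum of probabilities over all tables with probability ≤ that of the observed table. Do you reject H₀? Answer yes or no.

Margins: r₁=16, r₂=22, c₁=17, c₂=21, n=38
p_obs = C(16,6)·C(22,11)/C(38,17); sum pmf over tables with pmf ≤ p_obs
p-value (two-sided) = 0.52054
At α=0.05: p ≥ α → fail to reject H₀

reject H₀: no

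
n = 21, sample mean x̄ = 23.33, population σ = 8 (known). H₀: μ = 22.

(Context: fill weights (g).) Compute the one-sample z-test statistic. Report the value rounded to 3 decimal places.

test statistic = 0.762

SE = σ/√n = 8/√21 = 1.7457
z = (x̄−μ₀)/SE = (23.33−22)/1.7457 = 0.7619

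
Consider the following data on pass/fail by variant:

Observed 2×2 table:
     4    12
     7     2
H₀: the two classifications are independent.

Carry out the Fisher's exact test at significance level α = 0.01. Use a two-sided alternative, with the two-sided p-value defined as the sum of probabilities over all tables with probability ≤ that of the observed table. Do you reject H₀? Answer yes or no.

reject H₀: no

Margins: r₁=16, r₂=9, c₁=11, c₂=14, n=25
p_obs = C(16,4)·C(9,7)/C(25,11); sum pmf over tables with pmf ≤ p_obs
p-value (two-sided) = 0.01684
At α=0.01: p ≥ α → fail to reject H₀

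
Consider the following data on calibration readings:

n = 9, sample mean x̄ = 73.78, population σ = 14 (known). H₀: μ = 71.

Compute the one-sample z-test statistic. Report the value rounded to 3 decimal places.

SE = σ/√n = 14/√9 = 4.6667
z = (x̄−μ₀)/SE = (73.78−71)/4.6667 = 0.5957

test statistic = 0.596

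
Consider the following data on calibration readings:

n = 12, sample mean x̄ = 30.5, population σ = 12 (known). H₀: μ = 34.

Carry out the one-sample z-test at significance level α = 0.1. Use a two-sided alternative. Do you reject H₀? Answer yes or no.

reject H₀: no

SE = σ/√n = 12/√12 = 3.4641
z = (x̄−μ₀)/SE = (30.5−34)/3.4641 = -1.0104
p-value (two-sided) = 0.31232
At α=0.1: p ≥ α → fail to reject H₀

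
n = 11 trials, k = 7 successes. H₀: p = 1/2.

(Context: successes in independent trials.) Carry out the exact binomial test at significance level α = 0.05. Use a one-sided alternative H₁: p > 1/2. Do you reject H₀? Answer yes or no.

Exact binomial: n=11, k=7, p₀=1/2=0.5000
P(X≥7) from Σ C(n,i)·p₀^i·(1−p₀)^(n−i)
p-value (one-sided, H₁ greater) = 0.27441
At α=0.05: p ≥ α → fail to reject H₀

reject H₀: no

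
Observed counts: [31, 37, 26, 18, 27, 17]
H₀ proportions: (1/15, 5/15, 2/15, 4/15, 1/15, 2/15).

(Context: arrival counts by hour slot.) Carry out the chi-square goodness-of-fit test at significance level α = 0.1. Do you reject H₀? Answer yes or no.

reject H₀: yes

n = 156; E_i = n·p_i = [10.40, 52.00, 20.80, 41.60, 10.40, 20.80]
χ² = (31−10.40)²/10.40 + (37−52.00)²/52.00 + (26−20.80)²/20.80 + (18−41.60)²/41.60 + (27−10.40)²/10.40 + (17−20.80)²/20.80 = 87.0096
df = 5
p-value (upper-tail) = 0.00000
At α=0.1: p < α → reject H₀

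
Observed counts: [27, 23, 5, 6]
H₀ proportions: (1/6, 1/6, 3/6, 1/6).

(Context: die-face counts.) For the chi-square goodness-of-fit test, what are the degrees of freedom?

degrees of freedom = 3

df = k − 1 = 4 − 1 = 3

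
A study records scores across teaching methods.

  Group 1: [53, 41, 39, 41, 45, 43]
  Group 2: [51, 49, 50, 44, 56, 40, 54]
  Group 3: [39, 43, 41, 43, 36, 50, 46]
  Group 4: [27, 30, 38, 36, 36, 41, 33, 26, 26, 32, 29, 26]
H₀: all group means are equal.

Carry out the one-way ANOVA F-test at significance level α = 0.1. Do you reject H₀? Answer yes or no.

reject H₀: yes

Group means [43.67, 49.14, 42.57, 31.67], grand mean 40.125
SSB = Σnᵢ(x̄ᵢ−x̄)² = 1544.929; SSW = ΣΣ(x−x̄ᵢ)² = 730.571
MSB = 1544.929/3 = 514.9762; MSW = 730.571/28 = 26.0918
F = MSB/MSW = 19.7371
df = (3, 28)
p-value (upper-tail) = 0.00000
At α=0.1: p < α → reject H₀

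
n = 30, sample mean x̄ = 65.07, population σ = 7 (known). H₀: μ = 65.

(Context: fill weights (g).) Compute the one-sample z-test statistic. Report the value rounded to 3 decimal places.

SE = σ/√n = 7/√30 = 1.2780
z = (x̄−μ₀)/SE = (65.07−65)/1.2780 = 0.0548

test statistic = 0.055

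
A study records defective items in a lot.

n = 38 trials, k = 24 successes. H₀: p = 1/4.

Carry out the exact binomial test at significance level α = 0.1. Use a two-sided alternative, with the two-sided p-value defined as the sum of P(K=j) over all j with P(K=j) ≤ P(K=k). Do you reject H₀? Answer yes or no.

Exact binomial: n=38, k=24, p₀=1/4=0.2500
P(X=j) = C(n,j)·p₀^j·(1−p₀)^(n−j); p = Σ P(X=j) over j with P(X=j) ≤ P(X=24)
p-value (two-sided) = 0.00000
At α=0.1: p < α → reject H₀

reject H₀: yes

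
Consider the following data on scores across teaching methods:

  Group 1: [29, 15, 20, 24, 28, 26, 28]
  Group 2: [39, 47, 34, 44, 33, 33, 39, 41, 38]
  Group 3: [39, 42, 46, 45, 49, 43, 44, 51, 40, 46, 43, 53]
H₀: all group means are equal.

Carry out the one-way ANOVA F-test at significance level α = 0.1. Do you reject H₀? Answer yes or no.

reject H₀: yes

Group means [24.29, 38.67, 45.08], grand mean 37.821
SSB = Σnᵢ(x̄ᵢ−x̄)² = 1921.762; SSW = ΣΣ(x−x̄ᵢ)² = 544.345
MSB = 1921.762/2 = 960.8810; MSW = 544.345/25 = 21.7738
F = MSB/MSW = 44.1301
df = (2, 25)
p-value (upper-tail) = 0.00000
At α=0.1: p < α → reject H₀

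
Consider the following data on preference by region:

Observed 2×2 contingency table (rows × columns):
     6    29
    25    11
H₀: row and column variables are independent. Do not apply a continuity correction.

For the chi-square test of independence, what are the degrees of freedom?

df = (r−1)(c−1) = (2−1)·(2−1) = 1

degrees of freedom = 1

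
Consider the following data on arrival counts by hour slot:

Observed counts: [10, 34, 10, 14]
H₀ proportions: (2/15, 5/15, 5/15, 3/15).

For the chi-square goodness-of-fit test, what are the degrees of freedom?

degrees of freedom = 3

df = k − 1 = 4 − 1 = 3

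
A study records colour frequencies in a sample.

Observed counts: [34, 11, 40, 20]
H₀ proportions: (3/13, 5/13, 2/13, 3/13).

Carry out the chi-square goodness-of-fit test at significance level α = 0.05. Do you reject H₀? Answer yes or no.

n = 105; E_i = n·p_i = [24.23, 40.38, 16.15, 24.23]
χ² = (34−24.23)²/24.23 + (11−40.38)²/40.38 + (40−16.15)²/16.15 + (20−24.23)²/24.23 = 61.2597
df = 3
p-value (upper-tail) = 0.00000
At α=0.05: p < α → reject H₀

reject H₀: yes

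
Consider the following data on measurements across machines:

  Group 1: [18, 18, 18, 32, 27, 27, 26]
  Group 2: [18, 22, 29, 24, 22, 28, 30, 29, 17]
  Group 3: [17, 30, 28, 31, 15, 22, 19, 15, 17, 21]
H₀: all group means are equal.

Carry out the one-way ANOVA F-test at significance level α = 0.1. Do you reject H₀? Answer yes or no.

Group means [23.71, 24.33, 21.50], grand mean 23.077
SSB = Σnᵢ(x̄ᵢ−x̄)² = 41.918; SSW = ΣΣ(x−x̄ᵢ)² = 723.929
MSB = 41.918/2 = 20.9588; MSW = 723.929/23 = 31.4752
F = MSB/MSW = 0.6659
df = (2, 23)
p-value (upper-tail) = 0.52345
At α=0.1: p ≥ α → fail to reject H₀

reject H₀: no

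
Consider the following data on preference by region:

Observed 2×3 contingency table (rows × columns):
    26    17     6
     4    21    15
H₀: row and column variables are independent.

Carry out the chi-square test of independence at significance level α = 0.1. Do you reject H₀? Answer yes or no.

reject H₀: yes

Row totals [49, 40], col totals [30, 38, 21], n=89
χ² = (26−16.52)²/16.52 + (17−20.92)²/20.92 + (6−11.56)²/11.56 + (4−13.48)²/13.48 + (21−17.08)²/17.08 + (15−9.44)²/9.44 = 19.7029
df = 2
p-value (upper-tail) = 0.00005
At α=0.1: p < α → reject H₀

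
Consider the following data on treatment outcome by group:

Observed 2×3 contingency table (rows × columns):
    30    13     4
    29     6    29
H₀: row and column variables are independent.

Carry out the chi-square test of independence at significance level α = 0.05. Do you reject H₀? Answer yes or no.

reject H₀: yes

Row totals [47, 64], col totals [59, 19, 33], n=111
χ² = (30−24.98)²/24.98 + (13−8.05)²/8.05 + (4−13.97)²/13.97 + (29−34.02)²/34.02 + (6−10.95)²/10.95 + (29−19.03)²/19.03 = 19.3864
df = 2
p-value (upper-tail) = 0.00006
At α=0.05: p < α → reject H₀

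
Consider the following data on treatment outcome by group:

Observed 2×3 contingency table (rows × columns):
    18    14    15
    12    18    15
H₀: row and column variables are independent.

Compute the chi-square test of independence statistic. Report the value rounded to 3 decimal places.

Row totals [47, 45], col totals [30, 32, 30], n=92
χ² = (18−15.33)²/15.33 + (14−16.35)²/16.35 + (15−15.33)²/15.33 + (12−14.67)²/14.67 + (18−15.65)²/15.65 + (15−14.67)²/14.67 = 1.6573
df = 2

test statistic = 1.657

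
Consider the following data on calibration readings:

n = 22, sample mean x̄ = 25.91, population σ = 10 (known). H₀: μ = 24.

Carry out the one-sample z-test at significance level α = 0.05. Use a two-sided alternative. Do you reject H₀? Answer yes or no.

reject H₀: no

SE = σ/√n = 10/√22 = 2.1320
z = (x̄−μ₀)/SE = (25.91−24)/2.1320 = 0.8959
p-value (two-sided) = 0.37032
At α=0.05: p ≥ α → fail to reject H₀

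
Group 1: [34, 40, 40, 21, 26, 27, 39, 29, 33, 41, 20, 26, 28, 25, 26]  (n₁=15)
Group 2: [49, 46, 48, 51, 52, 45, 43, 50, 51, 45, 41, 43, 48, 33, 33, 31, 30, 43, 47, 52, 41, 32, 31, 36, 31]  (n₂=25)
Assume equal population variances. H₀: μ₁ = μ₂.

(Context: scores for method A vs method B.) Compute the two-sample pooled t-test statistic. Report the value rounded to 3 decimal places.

test statistic = -4.828

x̄₁=30.333, s₁=7.037, n₁=15
x̄₂=42.080, s₂=7.681, n₂=25
s_p² = [14·7.037² + 24·7.681²]/38 = 55.5046
SE = √(s_p²·(1/15+1/25)) = 2.4332
t = (30.333−42.080)/2.4332 = -4.8277
df = 38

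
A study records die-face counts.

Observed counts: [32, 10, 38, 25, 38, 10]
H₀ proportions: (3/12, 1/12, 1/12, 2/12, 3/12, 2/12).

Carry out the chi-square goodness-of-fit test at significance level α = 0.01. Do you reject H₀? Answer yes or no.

reject H₀: yes

n = 153; E_i = n·p_i = [38.25, 12.75, 12.75, 25.50, 38.25, 25.50]
χ² = (32−38.25)²/38.25 + (10−12.75)²/12.75 + (38−12.75)²/12.75 + (25−25.50)²/25.50 + (38−38.25)²/38.25 + (10−25.50)²/25.50 = 61.0523
df = 5
p-value (upper-tail) = 0.00000
At α=0.01: p < α → reject H₀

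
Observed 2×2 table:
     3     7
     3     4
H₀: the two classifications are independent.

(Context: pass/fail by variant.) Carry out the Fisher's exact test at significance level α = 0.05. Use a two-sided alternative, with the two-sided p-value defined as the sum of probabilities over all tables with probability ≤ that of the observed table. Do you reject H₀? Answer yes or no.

Margins: r₁=10, r₂=7, c₁=6, c₂=11, n=17
p_obs = C(10,3)·C(7,3)/C(17,6); sum pmf over tables with pmf ≤ p_obs
p-value (two-sided) = 0.64367
At α=0.05: p ≥ α → fail to reject H₀

reject H₀: no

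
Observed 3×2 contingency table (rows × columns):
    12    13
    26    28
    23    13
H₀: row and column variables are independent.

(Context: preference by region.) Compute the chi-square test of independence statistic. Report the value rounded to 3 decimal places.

Row totals [25, 54, 36], col totals [61, 54], n=115
χ² = (12−13.26)²/13.26 + (13−11.74)²/11.74 + (26−28.64)²/28.64 + (28−25.36)²/25.36 + (23−19.10)²/19.10 + (13−16.90)²/16.90 = 2.4749
df = 2

test statistic = 2.475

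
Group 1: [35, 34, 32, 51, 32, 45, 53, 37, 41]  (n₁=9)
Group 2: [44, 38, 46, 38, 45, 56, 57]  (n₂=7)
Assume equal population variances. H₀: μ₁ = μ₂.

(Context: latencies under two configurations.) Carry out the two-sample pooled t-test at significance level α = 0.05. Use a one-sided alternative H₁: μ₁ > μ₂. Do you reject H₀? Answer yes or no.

reject H₀: no

x̄₁=40.000, s₁=8.016, n₁=9
x̄₂=46.286, s₂=7.675, n₂=7
s_p² = [8·8.016² + 6·7.675²]/14 = 61.9592
SE = √(s_p²·(1/9+1/7)) = 3.9668
t = (40.000−46.286)/3.9668 = -1.5846
df = 14
p-value (one-sided, H₁ greater) = 0.93231
At α=0.05: p ≥ α → fail to reject H₀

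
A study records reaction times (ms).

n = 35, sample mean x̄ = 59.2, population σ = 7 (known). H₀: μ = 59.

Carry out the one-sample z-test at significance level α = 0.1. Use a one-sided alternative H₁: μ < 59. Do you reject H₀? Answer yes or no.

SE = σ/√n = 7/√35 = 1.1832
z = (x̄−μ₀)/SE = (59.2−59)/1.1832 = 0.1690
p-value (one-sided, H₁ less) = 0.56711
At α=0.1: p ≥ α → fail to reject H₀

reject H₀: no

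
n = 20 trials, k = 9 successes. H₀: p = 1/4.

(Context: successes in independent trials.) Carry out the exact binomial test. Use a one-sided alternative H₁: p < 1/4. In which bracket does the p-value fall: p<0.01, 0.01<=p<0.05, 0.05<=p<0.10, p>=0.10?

p-value bracket: p>=0.10

Exact binomial: n=20, k=9, p₀=1/4=0.2500
P(X≤9) from Σ C(n,i)·p₀^i·(1−p₀)^(n−i)
p-value (one-sided, H₁ less) = 0.98614
→ bracket: p>=0.10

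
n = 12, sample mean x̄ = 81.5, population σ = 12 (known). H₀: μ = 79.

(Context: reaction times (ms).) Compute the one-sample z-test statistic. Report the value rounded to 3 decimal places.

test statistic = 0.722

SE = σ/√n = 12/√12 = 3.4641
z = (x̄−μ₀)/SE = (81.5−79)/3.4641 = 0.7217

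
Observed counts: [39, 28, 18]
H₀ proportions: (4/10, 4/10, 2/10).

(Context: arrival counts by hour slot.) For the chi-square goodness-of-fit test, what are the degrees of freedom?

degrees of freedom = 2

df = k − 1 = 3 − 1 = 2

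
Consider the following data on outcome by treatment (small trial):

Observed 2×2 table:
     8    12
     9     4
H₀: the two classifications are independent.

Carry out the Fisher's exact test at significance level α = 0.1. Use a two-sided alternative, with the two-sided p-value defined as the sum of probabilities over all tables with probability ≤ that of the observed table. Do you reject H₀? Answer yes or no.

reject H₀: no

Margins: r₁=20, r₂=13, c₁=17, c₂=16, n=33
p_obs = C(20,8)·C(13,9)/C(33,17); sum pmf over tables with pmf ≤ p_obs
p-value (two-sided) = 0.15706
At α=0.1: p ≥ α → fail to reject H₀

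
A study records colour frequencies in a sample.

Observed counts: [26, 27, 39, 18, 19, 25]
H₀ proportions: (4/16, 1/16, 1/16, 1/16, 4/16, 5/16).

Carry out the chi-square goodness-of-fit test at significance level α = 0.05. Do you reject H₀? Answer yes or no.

reject H₀: yes

n = 154; E_i = n·p_i = [38.50, 9.62, 9.62, 9.62, 38.50, 48.12]
χ² = (26−38.50)²/38.50 + (27−9.62)²/9.62 + (39−9.62)²/9.62 + (18−9.62)²/9.62 + (19−38.50)²/38.50 + (25−48.12)²/48.12 = 153.3506
df = 5
p-value (upper-tail) = 0.00000
At α=0.05: p < α → reject H₀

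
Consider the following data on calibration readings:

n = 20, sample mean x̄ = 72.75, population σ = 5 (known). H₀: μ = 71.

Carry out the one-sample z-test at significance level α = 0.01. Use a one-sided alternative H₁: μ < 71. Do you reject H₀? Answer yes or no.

SE = σ/√n = 5/√20 = 1.1180
z = (x̄−μ₀)/SE = (72.75−71)/1.1180 = 1.5652
p-value (one-sided, H₁ less) = 0.94124
At α=0.01: p ≥ α → fail to reject H₀

reject H₀: no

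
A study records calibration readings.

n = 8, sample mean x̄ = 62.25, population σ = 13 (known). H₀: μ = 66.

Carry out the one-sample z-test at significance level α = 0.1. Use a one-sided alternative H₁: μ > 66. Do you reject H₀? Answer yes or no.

reject H₀: no

SE = σ/√n = 13/√8 = 4.5962
z = (x̄−μ₀)/SE = (62.25−66)/4.5962 = -0.8159
p-value (one-sided, H₁ greater) = 0.79272
At α=0.1: p ≥ α → fail to reject H₀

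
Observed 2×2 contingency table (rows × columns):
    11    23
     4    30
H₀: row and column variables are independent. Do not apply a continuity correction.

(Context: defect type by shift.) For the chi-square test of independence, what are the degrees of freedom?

degrees of freedom = 1

df = (r−1)(c−1) = (2−1)·(2−1) = 1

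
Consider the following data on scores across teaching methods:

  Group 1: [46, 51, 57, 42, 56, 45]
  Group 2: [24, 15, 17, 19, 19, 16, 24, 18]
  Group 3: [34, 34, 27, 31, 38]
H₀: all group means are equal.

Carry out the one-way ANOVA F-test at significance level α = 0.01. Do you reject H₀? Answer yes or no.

reject H₀: yes

Group means [49.50, 19.00, 32.80], grand mean 32.263
SSB = Σnᵢ(x̄ᵢ−x̄)² = 3191.384; SSW = ΣΣ(x−x̄ᵢ)² = 336.300
MSB = 3191.384/2 = 1595.6921; MSW = 336.300/16 = 21.0188
F = MSB/MSW = 75.9176
df = (2, 16)
p-value (upper-tail) = 0.00000
At α=0.01: p < α → reject H₀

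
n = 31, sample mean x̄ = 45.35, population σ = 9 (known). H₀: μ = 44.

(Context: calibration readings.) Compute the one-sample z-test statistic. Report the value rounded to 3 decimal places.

SE = σ/√n = 9/√31 = 1.6164
z = (x̄−μ₀)/SE = (45.35−44)/1.6164 = 0.8352

test statistic = 0.835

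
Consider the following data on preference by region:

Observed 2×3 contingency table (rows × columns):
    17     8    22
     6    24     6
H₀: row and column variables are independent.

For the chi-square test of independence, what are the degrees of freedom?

degrees of freedom = 2

df = (r−1)(c−1) = (2−1)·(3−1) = 2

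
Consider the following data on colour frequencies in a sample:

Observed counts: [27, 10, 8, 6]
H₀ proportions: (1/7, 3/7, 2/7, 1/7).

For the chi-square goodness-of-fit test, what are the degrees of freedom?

degrees of freedom = 3

df = k − 1 = 4 − 1 = 3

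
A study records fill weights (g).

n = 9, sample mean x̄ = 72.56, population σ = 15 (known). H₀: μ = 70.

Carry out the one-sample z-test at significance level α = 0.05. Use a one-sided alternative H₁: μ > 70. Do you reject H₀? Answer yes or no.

SE = σ/√n = 15/√9 = 5.0000
z = (x̄−μ₀)/SE = (72.56−70)/5.0000 = 0.5120
p-value (one-sided, H₁ greater) = 0.30433
At α=0.05: p ≥ α → fail to reject H₀

reject H₀: no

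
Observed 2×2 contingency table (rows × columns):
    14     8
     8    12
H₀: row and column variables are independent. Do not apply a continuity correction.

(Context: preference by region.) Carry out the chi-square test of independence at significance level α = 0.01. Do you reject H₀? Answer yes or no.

Row totals [22, 20], col totals [22, 20], n=42
χ² = (14−11.52)²/11.52 + (8−10.48)²/10.48 + (8−10.48)²/10.48 + (12−9.52)²/9.52 = 2.3464
df = 1
p-value (upper-tail) = 0.12557
At α=0.01: p ≥ α → fail to reject H₀

reject H₀: no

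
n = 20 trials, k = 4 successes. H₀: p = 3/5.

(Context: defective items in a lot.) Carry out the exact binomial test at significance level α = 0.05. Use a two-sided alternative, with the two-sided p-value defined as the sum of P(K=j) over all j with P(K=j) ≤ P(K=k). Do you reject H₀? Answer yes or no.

reject H₀: yes

Exact binomial: n=20, k=4, p₀=3/5=0.6000
P(X=j) = C(n,j)·p₀^j·(1−p₀)^(n−j); p = Σ P(X=j) over j with P(X=j) ≤ P(X=4)
p-value (two-sided) = 0.00035
At α=0.05: p < α → reject H₀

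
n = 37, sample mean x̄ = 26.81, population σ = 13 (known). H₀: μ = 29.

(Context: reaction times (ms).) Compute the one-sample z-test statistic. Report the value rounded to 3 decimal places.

SE = σ/√n = 13/√37 = 2.1372
z = (x̄−μ₀)/SE = (26.81−29)/2.1372 = -1.0247

test statistic = -1.025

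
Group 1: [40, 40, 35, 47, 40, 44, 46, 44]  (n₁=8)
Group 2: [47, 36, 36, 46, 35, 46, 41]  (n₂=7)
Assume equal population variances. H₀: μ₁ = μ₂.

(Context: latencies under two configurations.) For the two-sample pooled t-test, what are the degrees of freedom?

df = n₁ + n₂ − 2 = 8 + 7 − 2 = 13

degrees of freedom = 13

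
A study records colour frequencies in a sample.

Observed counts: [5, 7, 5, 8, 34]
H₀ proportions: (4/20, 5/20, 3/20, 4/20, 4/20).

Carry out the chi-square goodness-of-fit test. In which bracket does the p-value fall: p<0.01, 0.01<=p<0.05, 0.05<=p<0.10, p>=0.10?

n = 59; E_i = n·p_i = [11.80, 14.75, 8.85, 11.80, 11.80]
χ² = (5−11.80)²/11.80 + (7−14.75)²/14.75 + (5−8.85)²/8.85 + (8−11.80)²/11.80 + (34−11.80)²/11.80 = 52.6554
df = 4
p-value (upper-tail) = 0.00000
→ bracket: p<0.01

p-value bracket: p<0.01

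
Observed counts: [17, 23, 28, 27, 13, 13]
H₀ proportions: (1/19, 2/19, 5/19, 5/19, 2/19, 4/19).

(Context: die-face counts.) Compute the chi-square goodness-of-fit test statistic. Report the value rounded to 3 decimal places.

test statistic = 33.332

n = 121; E_i = n·p_i = [6.37, 12.74, 31.84, 31.84, 12.74, 25.47]
χ² = (17−6.37)²/6.37 + (23−12.74)²/12.74 + (28−31.84)²/31.84 + (27−31.84)²/31.84 + (13−12.74)²/12.74 + (13−25.47)²/25.47 = 33.3318
df = 5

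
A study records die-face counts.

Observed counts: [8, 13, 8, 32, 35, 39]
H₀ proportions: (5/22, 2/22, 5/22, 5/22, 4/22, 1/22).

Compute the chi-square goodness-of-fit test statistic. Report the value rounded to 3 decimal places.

test statistic = 214.091

n = 135; E_i = n·p_i = [30.68, 12.27, 30.68, 30.68, 24.55, 6.14]
χ² = (8−30.68)²/30.68 + (13−12.27)²/12.27 + (8−30.68)²/30.68 + (32−30.68)²/30.68 + (35−24.55)²/24.55 + (39−6.14)²/6.14 = 214.0911
df = 5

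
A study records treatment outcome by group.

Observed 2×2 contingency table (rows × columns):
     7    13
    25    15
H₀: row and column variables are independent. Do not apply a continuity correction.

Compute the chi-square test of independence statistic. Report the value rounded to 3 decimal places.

test statistic = 4.051

Row totals [20, 40], col totals [32, 28], n=60
χ² = (7−10.67)²/10.67 + (13−9.33)²/9.33 + (25−21.33)²/21.33 + (15−18.67)²/18.67 = 4.0513
df = 1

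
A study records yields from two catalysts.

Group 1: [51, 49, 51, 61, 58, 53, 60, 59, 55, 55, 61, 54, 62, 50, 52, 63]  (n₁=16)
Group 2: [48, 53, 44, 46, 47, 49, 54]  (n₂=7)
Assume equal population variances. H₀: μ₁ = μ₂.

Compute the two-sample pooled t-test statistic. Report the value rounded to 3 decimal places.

test statistic = 3.580

x̄₁=55.875, s₁=4.689, n₁=16
x̄₂=48.714, s₂=3.638, n₂=7
s_p² = [15·4.689² + 6·3.638²]/21 = 19.4847
SE = √(s_p²·(1/16+1/7)) = 2.0003
t = (55.875−48.714)/2.0003 = 3.5798
df = 21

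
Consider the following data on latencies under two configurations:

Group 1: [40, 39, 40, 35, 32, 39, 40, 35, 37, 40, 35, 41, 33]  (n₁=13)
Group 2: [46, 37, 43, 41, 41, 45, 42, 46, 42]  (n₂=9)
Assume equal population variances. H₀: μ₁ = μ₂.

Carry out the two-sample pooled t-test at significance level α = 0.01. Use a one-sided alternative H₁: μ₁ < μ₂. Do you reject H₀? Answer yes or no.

x̄₁=37.385, s₁=3.042, n₁=13
x̄₂=42.556, s₂=2.877, n₂=9
s_p² = [12·3.042² + 8·2.877²]/20 = 8.8650
SE = √(s_p²·(1/13+1/9)) = 1.2911
t = (37.385−42.556)/1.2911 = -4.0051
df = 20
p-value (one-sided, H₁ less) = 0.00035
At α=0.01: p < α → reject H₀

reject H₀: yes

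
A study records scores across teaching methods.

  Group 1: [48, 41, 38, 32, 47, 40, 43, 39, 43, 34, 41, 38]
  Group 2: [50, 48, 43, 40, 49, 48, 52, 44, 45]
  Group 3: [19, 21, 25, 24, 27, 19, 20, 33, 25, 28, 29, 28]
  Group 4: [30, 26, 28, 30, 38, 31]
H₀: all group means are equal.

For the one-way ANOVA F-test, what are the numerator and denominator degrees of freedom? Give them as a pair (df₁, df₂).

k = 4 groups, N = 39 total
df = (k−1, N−k) = (4−1, 39−4) = (3, 35)

degrees of freedom = [3, 35]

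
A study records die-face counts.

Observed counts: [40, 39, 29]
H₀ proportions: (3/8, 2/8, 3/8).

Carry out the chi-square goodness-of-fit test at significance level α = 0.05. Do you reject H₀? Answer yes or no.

n = 108; E_i = n·p_i = [40.50, 27.00, 40.50]
χ² = (40−40.50)²/40.50 + (39−27.00)²/27.00 + (29−40.50)²/40.50 = 8.6049
df = 2
p-value (upper-tail) = 0.01354
At α=0.05: p < α → reject H₀

reject H₀: yes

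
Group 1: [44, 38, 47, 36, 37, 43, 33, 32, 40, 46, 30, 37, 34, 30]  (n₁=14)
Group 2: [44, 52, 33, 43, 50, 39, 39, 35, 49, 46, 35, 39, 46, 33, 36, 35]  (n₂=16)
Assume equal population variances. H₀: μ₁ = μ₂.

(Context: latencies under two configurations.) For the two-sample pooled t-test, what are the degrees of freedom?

degrees of freedom = 28

df = n₁ + n₂ − 2 = 14 + 16 − 2 = 28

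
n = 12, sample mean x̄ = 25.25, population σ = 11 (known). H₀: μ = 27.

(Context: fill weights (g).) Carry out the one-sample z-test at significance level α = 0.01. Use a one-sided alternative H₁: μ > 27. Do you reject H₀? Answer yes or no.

reject H₀: no

SE = σ/√n = 11/√12 = 3.1754
z = (x̄−μ₀)/SE = (25.25−27)/3.1754 = -0.5511
p-value (one-sided, H₁ greater) = 0.70922
At α=0.01: p ≥ α → fail to reject H₀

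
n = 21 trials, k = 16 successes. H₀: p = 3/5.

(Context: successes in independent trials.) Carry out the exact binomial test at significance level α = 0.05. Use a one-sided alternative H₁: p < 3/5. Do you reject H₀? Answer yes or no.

Exact binomial: n=21, k=16, p₀=3/5=0.6000
P(X≤16) from Σ C(n,i)·p₀^i·(1−p₀)^(n−i)
p-value (one-sided, H₁ less) = 0.96304
At α=0.05: p ≥ α → fail to reject H₀

reject H₀: no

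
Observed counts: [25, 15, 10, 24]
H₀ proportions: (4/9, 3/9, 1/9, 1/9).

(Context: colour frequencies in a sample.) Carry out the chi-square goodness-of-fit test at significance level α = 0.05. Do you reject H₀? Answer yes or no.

reject H₀: yes

n = 74; E_i = n·p_i = [32.89, 24.67, 8.22, 8.22]
χ² = (25−32.89)²/32.89 + (15−24.67)²/24.67 + (10−8.22)²/8.22 + (24−8.22)²/8.22 = 36.3412
df = 3
p-value (upper-tail) = 0.00000
At α=0.05: p < α → reject H₀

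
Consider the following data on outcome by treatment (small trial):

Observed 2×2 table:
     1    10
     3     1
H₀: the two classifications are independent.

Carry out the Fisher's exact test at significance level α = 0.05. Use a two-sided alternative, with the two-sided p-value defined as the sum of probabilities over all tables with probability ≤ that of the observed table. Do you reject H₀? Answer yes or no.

Margins: r₁=11, r₂=4, c₁=4, c₂=11, n=15
p_obs = C(11,1)·C(4,3)/C(15,4); sum pmf over tables with pmf ≤ p_obs
p-value (two-sided) = 0.03297
At α=0.05: p < α → reject H₀

reject H₀: yes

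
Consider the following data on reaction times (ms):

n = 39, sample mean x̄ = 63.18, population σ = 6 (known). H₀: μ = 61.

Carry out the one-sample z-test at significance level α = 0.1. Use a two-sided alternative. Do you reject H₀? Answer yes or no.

reject H₀: yes

SE = σ/√n = 6/√39 = 0.9608
z = (x̄−μ₀)/SE = (63.18−61)/0.9608 = 2.2690
p-value (two-sided) = 0.02327
At α=0.1: p < α → reject H₀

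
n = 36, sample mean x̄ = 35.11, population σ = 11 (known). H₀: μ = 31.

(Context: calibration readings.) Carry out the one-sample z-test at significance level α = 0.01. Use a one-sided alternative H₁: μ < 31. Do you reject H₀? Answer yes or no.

SE = σ/√n = 11/√36 = 1.8333
z = (x̄−μ₀)/SE = (35.11−31)/1.8333 = 2.2418
p-value (one-sided, H₁ less) = 0.98751
At α=0.01: p ≥ α → fail to reject H₀

reject H₀: no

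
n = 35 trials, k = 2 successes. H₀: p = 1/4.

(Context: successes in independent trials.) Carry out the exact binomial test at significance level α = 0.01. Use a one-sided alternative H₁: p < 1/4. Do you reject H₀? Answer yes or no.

reject H₀: yes

Exact binomial: n=35, k=2, p₀=1/4=0.2500
P(X≤2) from Σ C(n,i)·p₀^i·(1−p₀)^(n−i)
p-value (one-sided, H₁ less) = 0.00334
At α=0.01: p < α → reject H₀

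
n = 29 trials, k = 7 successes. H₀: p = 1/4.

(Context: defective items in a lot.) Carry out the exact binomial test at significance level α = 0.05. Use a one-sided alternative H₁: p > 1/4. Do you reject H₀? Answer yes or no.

Exact binomial: n=29, k=7, p₀=1/4=0.2500
P(X≥7) from Σ C(n,i)·p₀^i·(1−p₀)^(n−i)
p-value (one-sided, H₁ greater) = 0.61316
At α=0.05: p ≥ α → fail to reject H₀

reject H₀: no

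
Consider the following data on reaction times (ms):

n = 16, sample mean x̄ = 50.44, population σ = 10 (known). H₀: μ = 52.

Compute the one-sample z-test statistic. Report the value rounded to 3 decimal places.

test statistic = -0.624

SE = σ/√n = 10/√16 = 2.5000
z = (x̄−μ₀)/SE = (50.44−52)/2.5000 = -0.6240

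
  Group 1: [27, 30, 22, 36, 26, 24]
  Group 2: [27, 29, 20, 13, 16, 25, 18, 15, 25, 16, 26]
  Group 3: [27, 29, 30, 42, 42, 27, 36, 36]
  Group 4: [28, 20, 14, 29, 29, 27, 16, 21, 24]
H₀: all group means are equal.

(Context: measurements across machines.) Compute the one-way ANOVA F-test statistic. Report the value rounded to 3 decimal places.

test statistic = 8.594

Group means [27.50, 20.91, 33.62, 23.11], grand mean 25.647
SSB = Σnᵢ(x̄ᵢ−x̄)² = 834.592; SSW = ΣΣ(x−x̄ᵢ)² = 971.173
MSB = 834.592/3 = 278.1972; MSW = 971.173/30 = 32.3724
F = MSB/MSW = 8.5936
df = (3, 30)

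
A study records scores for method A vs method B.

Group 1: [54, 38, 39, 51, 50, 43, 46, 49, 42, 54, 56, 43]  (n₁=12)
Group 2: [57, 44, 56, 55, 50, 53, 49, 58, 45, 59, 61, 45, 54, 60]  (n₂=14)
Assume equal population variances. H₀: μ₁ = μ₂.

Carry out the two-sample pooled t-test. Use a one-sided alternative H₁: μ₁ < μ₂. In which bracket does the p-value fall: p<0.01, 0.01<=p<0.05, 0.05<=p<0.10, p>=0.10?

x̄₁=47.083, s₁=6.112, n₁=12
x̄₂=53.286, s₂=5.797, n₂=14
s_p² = [11·6.112² + 13·5.797²]/24 = 35.3239
SE = √(s_p²·(1/12+1/14)) = 2.3381
t = (47.083−53.286)/2.3381 = -2.6527
df = 24
p-value (one-sided, H₁ less) = 0.00697
→ bracket: p<0.01

p-value bracket: p<0.01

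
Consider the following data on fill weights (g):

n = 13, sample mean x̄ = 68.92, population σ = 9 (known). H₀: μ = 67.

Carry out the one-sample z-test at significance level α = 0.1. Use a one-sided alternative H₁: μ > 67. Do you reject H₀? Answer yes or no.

reject H₀: no

SE = σ/√n = 9/√13 = 2.4962
z = (x̄−μ₀)/SE = (68.92−67)/2.4962 = 0.7692
p-value (one-sided, H₁ greater) = 0.22089
At α=0.1: p ≥ α → fail to reject H₀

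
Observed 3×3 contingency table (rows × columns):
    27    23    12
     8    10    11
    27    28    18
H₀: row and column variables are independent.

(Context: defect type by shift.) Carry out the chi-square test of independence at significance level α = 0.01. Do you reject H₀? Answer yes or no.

reject H₀: no

Row totals [62, 29, 73], col totals [62, 61, 41], n=164
χ² = (27−23.44)²/23.44 + (23−23.06)²/23.06 + (12−15.50)²/15.50 + (8−10.96)²/10.96 + (10−10.79)²/10.79 + (11−7.25)²/7.25 + (27−27.60)²/27.60 + (28−27.15)²/27.15 + (18−18.25)²/18.25 = 4.1723
df = 4
p-value (upper-tail) = 0.38319
At α=0.01: p ≥ α → fail to reject H₀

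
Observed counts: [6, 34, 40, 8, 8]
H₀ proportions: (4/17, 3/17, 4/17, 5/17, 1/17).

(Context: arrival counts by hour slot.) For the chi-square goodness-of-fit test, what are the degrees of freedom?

df = k − 1 = 5 − 1 = 4

degrees of freedom = 4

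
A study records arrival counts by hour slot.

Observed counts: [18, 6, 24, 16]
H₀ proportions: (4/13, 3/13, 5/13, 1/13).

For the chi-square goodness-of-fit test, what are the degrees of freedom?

degrees of freedom = 3

df = k − 1 = 4 − 1 = 3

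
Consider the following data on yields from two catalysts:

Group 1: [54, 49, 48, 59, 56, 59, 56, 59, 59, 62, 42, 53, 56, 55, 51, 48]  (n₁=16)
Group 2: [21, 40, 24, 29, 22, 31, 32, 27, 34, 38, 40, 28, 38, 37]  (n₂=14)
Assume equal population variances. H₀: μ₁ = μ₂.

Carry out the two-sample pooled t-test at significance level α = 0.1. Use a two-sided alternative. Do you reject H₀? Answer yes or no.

reject H₀: yes

x̄₁=54.125, s₁=5.340, n₁=16
x̄₂=31.500, s₂=6.572, n₂=14
s_p² = [15·5.340² + 13·6.572²]/28 = 35.3304
SE = √(s_p²·(1/16+1/14)) = 2.1753
t = (54.125−31.500)/2.1753 = 10.4011
df = 28
p-value (two-sided) = 0.00000
At α=0.1: p < α → reject H₀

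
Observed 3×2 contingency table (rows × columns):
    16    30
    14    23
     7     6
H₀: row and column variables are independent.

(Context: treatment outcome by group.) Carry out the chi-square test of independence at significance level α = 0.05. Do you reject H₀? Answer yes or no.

Row totals [46, 37, 13], col totals [37, 59], n=96
χ² = (16−17.73)²/17.73 + (30−28.27)²/28.27 + (14−14.26)²/14.26 + (23−22.74)²/22.74 + (7−5.01)²/5.01 + (6−7.99)²/7.99 = 1.5676
df = 2
p-value (upper-tail) = 0.45666
At α=0.05: p ≥ α → fail to reject H₀

reject H₀: no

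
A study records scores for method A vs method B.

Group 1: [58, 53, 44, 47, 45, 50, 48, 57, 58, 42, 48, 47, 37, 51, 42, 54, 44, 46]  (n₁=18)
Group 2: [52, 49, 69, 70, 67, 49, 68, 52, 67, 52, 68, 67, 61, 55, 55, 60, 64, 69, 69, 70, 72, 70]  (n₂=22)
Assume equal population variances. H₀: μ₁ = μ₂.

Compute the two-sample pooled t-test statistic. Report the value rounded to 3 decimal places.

x̄₁=48.389, s₁=5.903, n₁=18
x̄₂=62.500, s₂=7.945, n₂=22
s_p² = [17·5.903² + 21·7.945²]/38 = 50.4678
SE = √(s_p²·(1/18+1/22)) = 2.2578
t = (48.389−62.500)/2.2578 = -6.2499
df = 38

test statistic = -6.250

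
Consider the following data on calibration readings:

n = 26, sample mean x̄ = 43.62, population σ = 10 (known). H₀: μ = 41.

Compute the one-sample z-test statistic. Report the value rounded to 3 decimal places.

test statistic = 1.336

SE = σ/√n = 10/√26 = 1.9612
z = (x̄−μ₀)/SE = (43.62−41)/1.9612 = 1.3359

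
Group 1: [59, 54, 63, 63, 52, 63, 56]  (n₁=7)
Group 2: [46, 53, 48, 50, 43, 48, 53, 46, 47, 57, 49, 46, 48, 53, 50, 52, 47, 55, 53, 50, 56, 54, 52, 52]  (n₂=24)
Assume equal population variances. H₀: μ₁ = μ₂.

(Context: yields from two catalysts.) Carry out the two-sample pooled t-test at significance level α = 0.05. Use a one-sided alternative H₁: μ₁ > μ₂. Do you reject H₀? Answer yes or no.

x̄₁=58.571, s₁=4.650, n₁=7
x̄₂=50.333, s₂=3.608, n₂=24
s_p² = [6·4.650² + 23·3.608²]/29 = 14.7947
SE = √(s_p²·(1/7+1/24)) = 1.6523
t = (58.571−50.333)/1.6523 = 4.9859
df = 29
p-value (one-sided, H₁ greater) = 0.00001
At α=0.05: p < α → reject H₀

reject H₀: yes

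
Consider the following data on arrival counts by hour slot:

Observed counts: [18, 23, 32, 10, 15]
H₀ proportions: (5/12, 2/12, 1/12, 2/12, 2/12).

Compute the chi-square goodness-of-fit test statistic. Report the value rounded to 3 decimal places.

test statistic = 87.608

n = 98; E_i = n·p_i = [40.83, 16.33, 8.17, 16.33, 16.33]
χ² = (18−40.83)²/40.83 + (23−16.33)²/16.33 + (32−8.17)²/8.17 + (10−16.33)²/16.33 + (15−16.33)²/16.33 = 87.6082
df = 4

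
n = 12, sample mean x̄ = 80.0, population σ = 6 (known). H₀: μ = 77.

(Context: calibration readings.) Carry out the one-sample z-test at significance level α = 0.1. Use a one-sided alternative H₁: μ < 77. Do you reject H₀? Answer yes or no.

SE = σ/√n = 6/√12 = 1.7321
z = (x̄−μ₀)/SE = (80.0−77)/1.7321 = 1.7321
p-value (one-sided, H₁ less) = 0.95837
At α=0.1: p ≥ α → fail to reject H₀

reject H₀: no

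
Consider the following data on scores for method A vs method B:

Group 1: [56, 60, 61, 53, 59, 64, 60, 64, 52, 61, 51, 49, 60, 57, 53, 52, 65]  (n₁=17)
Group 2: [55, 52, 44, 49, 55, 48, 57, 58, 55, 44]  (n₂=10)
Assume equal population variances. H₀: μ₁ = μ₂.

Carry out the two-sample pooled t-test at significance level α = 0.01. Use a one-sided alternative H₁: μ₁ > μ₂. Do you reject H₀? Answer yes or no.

x̄₁=57.471, s₁=5.026, n₁=17
x̄₂=51.700, s₂=5.165, n₂=10
s_p² = [16·5.026² + 9·5.165²]/25 = 25.7734
SE = √(s_p²·(1/17+1/10)) = 2.0232
t = (57.471−51.700)/2.0232 = 2.8522
df = 25
p-value (one-sided, H₁ greater) = 0.00429
At α=0.01: p < α → reject H₀

reject H₀: yes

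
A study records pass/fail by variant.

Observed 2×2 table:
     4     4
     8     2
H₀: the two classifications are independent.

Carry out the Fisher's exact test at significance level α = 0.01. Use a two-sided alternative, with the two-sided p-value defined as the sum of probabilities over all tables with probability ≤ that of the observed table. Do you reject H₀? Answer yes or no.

Margins: r₁=8, r₂=10, c₁=12, c₂=6, n=18
p_obs = C(8,4)·C(10,8)/C(18,12); sum pmf over tables with pmf ≤ p_obs
p-value (two-sided) = 0.32127
At α=0.01: p ≥ α → fail to reject H₀

reject H₀: no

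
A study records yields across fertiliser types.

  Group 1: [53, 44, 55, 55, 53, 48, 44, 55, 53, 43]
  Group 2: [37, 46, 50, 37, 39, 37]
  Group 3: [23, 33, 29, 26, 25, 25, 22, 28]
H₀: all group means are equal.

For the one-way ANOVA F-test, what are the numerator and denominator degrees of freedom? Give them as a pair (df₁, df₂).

k = 3 groups, N = 24 total
df = (k−1, N−k) = (3−1, 24−3) = (2, 21)

degrees of freedom = [2, 21]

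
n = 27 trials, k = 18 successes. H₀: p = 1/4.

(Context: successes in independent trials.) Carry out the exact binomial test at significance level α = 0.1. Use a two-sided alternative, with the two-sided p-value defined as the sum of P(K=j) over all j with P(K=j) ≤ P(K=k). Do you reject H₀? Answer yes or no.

Exact binomial: n=27, k=18, p₀=1/4=0.2500
P(X=j) = C(n,j)·p₀^j·(1−p₀)^(n−j); p = Σ P(X=j) over j with P(X=j) ≤ P(X=18)
p-value (two-sided) = 0.00001
At α=0.1: p < α → reject H₀

reject H₀: yes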